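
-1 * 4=-4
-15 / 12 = -5 / 4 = -1.25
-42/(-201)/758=7/25393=0.00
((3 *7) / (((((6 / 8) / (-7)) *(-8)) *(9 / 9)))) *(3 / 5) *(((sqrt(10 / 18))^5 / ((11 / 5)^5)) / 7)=109375 *sqrt(5) / 26090262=0.01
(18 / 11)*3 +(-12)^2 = 1638 / 11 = 148.91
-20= -20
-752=-752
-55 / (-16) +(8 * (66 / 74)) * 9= 40051 / 592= 67.65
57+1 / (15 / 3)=286 / 5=57.20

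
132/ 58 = 66/ 29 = 2.28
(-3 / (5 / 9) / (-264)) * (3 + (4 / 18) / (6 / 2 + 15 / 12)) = 467 / 7480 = 0.06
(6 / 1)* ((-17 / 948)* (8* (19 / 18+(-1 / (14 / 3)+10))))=-46444 / 4977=-9.33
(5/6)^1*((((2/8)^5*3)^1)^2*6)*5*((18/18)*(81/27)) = 0.00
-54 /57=-18 /19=-0.95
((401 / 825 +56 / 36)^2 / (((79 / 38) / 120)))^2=57885.78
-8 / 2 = -4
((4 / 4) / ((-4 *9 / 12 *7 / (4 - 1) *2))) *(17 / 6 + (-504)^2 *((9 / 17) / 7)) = -1959841 / 1428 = -1372.44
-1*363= -363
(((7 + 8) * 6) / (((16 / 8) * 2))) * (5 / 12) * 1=75 / 8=9.38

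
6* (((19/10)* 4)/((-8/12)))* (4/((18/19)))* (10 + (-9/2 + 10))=-22382/5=-4476.40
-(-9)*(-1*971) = -8739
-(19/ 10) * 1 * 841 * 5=-15979/ 2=-7989.50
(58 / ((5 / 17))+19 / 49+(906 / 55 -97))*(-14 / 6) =-315478 / 1155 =-273.14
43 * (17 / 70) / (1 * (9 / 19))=13889 / 630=22.05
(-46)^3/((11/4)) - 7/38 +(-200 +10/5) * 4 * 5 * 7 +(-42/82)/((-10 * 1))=-2704163978/42845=-63115.04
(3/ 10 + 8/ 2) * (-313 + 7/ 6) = -80453/ 60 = -1340.88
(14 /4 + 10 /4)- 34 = -28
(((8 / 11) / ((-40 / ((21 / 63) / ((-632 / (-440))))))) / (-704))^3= 1 / 4644757187592192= 0.00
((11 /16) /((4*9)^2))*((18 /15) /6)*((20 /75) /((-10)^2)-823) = -212179 /2430000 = -0.09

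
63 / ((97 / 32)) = 2016 / 97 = 20.78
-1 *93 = -93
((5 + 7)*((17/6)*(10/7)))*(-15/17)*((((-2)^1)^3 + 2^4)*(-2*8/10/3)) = 1280/7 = 182.86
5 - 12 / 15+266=1351 / 5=270.20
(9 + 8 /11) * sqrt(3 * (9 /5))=321 * sqrt(15) /55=22.60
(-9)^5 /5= -59049 /5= -11809.80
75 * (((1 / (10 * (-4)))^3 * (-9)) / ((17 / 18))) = 243 / 21760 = 0.01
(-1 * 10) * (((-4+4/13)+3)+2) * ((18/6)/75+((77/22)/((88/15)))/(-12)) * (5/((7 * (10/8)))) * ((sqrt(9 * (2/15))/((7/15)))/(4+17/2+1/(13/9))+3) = 8721 * sqrt(30)/3697540+8721/40040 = 0.23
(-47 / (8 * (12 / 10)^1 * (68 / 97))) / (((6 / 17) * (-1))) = 22795 / 1152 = 19.79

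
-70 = -70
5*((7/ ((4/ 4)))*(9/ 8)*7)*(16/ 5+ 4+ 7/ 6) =36897/ 16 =2306.06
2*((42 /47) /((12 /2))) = 0.30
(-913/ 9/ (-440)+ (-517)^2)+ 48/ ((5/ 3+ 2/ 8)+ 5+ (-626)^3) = 283261920291897407/ 1059758074440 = 267289.23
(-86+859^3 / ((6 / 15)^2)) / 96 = 15845994131 / 384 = 41265609.72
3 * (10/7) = 30/7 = 4.29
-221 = -221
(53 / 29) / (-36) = -53 / 1044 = -0.05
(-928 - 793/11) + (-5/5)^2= -10990/11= -999.09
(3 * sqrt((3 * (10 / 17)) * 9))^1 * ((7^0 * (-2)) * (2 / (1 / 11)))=-396 * sqrt(510) / 17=-526.06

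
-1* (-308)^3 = 29218112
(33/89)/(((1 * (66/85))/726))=30855/89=346.69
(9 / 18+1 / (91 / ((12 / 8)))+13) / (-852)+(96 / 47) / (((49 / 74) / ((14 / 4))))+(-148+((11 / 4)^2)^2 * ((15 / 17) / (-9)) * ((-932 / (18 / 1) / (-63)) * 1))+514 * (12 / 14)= 47969093387807 / 160569392256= 298.74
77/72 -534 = -532.93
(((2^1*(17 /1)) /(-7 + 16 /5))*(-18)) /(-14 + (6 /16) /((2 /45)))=-48960 /1691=-28.95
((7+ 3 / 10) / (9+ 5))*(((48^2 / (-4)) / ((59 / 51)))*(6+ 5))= -2855.80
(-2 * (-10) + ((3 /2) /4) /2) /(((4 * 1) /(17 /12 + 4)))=20995 /768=27.34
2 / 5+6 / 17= 64 / 85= 0.75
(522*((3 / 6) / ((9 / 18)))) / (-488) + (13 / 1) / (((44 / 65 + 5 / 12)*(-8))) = -531903 / 208132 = -2.56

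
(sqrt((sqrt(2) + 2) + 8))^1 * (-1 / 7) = -sqrt(sqrt(2) + 10) / 7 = -0.48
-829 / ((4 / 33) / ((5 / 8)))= -136785 / 32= -4274.53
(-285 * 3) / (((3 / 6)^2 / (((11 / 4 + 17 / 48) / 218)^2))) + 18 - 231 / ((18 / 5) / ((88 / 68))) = -10196338757 / 155118336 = -65.73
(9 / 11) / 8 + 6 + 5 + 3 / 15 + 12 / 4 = 6293 / 440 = 14.30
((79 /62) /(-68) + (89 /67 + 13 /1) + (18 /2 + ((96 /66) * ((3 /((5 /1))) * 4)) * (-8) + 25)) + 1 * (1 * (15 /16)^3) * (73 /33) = 16057121511 /723128320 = 22.21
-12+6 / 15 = -58 / 5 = -11.60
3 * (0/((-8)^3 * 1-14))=0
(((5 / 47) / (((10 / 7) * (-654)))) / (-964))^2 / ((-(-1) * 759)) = 0.00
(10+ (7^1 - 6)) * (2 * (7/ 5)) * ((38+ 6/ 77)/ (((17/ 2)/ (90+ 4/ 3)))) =3213472/ 255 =12601.85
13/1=13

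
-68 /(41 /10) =-680 /41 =-16.59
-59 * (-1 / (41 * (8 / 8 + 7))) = 59 / 328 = 0.18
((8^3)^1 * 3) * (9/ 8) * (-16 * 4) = -110592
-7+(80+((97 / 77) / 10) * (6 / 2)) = 56501 / 770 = 73.38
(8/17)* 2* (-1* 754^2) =-9096256/17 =-535073.88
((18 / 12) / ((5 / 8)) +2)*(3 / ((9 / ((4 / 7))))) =88 / 105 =0.84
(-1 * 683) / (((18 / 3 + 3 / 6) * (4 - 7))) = 1366 / 39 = 35.03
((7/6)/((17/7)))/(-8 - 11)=-49/1938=-0.03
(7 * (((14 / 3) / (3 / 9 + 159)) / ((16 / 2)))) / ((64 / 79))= 3871 / 122368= 0.03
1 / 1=1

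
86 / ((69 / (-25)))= -2150 / 69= -31.16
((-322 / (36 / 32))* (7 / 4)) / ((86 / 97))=-218638 / 387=-564.96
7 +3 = 10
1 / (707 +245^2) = 1 / 60732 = 0.00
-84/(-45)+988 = 14848/15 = 989.87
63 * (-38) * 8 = -19152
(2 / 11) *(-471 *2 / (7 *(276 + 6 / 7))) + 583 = 2071085 / 3553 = 582.91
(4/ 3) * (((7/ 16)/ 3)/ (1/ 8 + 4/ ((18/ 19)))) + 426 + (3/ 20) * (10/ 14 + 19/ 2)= 37472837/ 87640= 427.58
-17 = -17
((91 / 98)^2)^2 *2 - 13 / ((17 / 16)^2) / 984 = 1007267339 / 682786776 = 1.48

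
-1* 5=-5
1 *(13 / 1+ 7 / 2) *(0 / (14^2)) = 0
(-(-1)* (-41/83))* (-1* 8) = 328/83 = 3.95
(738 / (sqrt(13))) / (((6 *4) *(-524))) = -123 *sqrt(13) / 27248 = -0.02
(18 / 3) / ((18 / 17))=17 / 3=5.67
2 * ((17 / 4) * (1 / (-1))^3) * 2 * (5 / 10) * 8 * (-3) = 204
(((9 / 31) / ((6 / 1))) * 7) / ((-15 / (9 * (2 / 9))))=-7 / 155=-0.05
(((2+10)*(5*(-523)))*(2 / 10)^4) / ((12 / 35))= -3661 / 25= -146.44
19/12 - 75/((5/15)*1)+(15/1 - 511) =-8633/12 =-719.42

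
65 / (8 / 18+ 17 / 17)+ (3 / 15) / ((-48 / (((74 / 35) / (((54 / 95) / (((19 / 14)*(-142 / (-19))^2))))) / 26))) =185562683 / 4127760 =44.95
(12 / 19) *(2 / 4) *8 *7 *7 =2352 / 19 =123.79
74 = 74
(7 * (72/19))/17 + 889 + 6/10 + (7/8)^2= 891.93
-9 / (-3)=3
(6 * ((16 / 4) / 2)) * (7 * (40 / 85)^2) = 5376 / 289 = 18.60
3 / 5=0.60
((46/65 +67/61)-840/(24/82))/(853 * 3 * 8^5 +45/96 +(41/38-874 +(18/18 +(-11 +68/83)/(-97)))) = -55667935134112/1627467428383552795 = -0.00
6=6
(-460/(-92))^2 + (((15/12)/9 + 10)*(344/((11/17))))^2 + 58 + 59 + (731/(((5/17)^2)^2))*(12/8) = 357748127183453/12251250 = 29200949.06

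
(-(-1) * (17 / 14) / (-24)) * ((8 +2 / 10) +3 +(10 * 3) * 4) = -697 / 105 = -6.64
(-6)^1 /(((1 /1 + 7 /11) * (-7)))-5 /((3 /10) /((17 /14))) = -138 /7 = -19.71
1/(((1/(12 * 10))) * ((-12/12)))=-120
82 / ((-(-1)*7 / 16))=187.43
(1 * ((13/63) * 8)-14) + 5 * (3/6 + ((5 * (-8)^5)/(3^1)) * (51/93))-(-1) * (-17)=-585013673/3906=-149773.09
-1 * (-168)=168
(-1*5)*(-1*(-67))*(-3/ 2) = 1005/ 2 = 502.50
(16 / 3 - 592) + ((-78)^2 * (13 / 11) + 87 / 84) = 6102605 / 924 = 6604.55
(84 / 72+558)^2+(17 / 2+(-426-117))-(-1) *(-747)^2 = 31325107 / 36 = 870141.86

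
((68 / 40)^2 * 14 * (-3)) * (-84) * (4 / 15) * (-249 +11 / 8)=-84158823 / 125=-673270.58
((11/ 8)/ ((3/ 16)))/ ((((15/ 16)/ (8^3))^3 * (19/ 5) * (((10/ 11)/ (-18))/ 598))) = -79558462362615808/ 21375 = -3722033326906.00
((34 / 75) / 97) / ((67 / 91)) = 3094 / 487425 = 0.01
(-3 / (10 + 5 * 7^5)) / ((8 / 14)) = -7 / 112060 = -0.00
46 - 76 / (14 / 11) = -96 / 7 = -13.71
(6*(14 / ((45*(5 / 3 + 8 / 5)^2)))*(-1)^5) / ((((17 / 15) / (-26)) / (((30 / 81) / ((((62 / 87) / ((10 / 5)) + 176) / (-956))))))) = -8.06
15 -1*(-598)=613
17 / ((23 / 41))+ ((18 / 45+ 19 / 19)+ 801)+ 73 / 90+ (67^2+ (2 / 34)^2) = 3184090493 / 598230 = 5322.52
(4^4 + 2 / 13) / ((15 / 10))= 2220 / 13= 170.77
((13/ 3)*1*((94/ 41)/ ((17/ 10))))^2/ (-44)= -37332100/ 48095091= -0.78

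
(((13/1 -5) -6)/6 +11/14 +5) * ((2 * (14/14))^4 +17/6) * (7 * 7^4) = 69727441/36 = 1936873.36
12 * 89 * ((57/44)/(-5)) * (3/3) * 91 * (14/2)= -9694503/55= -176263.69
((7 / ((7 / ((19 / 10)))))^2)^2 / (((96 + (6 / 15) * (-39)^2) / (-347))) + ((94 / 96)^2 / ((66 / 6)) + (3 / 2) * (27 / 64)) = -10599572543 / 1859616000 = -5.70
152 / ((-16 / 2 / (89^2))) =-150499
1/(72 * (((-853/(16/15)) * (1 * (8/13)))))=-13/460620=-0.00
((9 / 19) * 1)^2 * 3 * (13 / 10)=0.88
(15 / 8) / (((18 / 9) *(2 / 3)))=45 / 32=1.41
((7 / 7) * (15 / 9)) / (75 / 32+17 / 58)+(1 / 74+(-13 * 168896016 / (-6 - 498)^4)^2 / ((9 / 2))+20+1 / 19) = 20.70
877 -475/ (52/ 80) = 146.23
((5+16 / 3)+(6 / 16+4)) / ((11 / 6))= 8.02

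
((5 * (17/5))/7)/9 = 17/63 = 0.27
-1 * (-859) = 859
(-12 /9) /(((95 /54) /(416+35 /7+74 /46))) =-139968 /437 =-320.29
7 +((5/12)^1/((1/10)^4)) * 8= 100021/3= 33340.33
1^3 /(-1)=-1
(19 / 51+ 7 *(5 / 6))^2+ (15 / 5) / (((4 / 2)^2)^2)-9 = 137335 / 4624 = 29.70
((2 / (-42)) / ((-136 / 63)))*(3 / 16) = 9 / 2176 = 0.00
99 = 99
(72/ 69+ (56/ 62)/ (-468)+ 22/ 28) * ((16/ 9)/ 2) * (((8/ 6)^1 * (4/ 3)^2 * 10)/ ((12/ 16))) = 21852661760/ 425697363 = 51.33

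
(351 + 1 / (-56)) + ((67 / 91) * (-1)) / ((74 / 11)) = 9451107 / 26936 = 350.87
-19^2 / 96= -361 / 96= -3.76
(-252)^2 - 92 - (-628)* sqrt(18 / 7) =1884* sqrt(14) / 7+ 63412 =64419.04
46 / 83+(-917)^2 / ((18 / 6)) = 69793925 / 249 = 280296.89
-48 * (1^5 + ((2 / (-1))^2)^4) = -12336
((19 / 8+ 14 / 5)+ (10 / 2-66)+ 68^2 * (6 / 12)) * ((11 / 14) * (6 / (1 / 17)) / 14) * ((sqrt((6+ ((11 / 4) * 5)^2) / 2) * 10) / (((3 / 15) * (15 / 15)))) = 6377514.69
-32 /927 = -0.03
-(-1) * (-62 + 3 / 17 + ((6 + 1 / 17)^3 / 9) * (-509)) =-558931694 / 44217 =-12640.65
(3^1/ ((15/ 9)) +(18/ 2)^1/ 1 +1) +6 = 89/ 5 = 17.80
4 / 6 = 0.67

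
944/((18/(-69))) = -10856/3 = -3618.67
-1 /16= -0.06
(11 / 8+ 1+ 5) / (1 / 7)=51.62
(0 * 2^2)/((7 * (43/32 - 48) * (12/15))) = 0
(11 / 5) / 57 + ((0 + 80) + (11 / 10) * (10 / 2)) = 48757 / 570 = 85.54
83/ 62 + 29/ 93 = 307/ 186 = 1.65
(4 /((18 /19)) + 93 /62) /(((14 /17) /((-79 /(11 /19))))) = -948.14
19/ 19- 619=-618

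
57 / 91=0.63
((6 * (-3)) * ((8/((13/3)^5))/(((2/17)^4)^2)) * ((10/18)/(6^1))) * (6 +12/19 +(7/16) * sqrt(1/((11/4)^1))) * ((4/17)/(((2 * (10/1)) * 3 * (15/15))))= -697986082773/112873072 - 77554009197 * sqrt(11)/1045561088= -6429.82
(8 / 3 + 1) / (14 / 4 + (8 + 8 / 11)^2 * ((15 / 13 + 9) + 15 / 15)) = 34606 / 8050953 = 0.00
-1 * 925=-925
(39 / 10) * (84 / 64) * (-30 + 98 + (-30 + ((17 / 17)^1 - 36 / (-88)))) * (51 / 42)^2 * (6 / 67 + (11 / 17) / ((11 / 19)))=43111575 / 120064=359.07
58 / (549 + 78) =58 / 627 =0.09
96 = 96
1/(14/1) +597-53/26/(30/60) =107925/182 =592.99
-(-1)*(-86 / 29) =-2.97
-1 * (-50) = 50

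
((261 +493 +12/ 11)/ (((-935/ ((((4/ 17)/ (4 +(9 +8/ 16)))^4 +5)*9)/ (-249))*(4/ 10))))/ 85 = 76499884241551799/ 287435361229335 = 266.15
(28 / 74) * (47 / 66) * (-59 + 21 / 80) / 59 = -41783 / 155760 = -0.27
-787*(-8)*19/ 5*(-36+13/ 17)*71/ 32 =-635936137/ 340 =-1870400.40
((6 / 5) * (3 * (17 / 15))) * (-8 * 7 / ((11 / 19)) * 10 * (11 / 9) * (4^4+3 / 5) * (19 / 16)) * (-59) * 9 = 780448181.52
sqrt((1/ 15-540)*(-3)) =sqrt(40495)/ 5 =40.25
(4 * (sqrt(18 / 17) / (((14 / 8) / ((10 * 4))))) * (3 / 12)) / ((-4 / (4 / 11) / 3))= -1440 * sqrt(34) / 1309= -6.41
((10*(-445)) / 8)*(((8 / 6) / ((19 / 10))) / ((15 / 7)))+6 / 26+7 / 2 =-793313 / 4446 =-178.43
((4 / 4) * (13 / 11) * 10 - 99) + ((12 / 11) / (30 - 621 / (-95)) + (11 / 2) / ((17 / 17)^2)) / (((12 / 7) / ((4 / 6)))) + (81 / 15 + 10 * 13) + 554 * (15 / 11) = 615342733 / 763620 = 805.82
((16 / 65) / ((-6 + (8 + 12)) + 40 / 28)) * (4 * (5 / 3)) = 112 / 1053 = 0.11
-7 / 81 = -0.09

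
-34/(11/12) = -408/11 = -37.09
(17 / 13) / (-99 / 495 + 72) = 85 / 4667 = 0.02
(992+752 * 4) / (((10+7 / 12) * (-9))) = -16000 / 381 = -41.99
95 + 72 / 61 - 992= -54645 / 61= -895.82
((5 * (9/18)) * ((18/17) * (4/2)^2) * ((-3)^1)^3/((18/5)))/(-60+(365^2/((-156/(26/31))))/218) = 10947960/8724757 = 1.25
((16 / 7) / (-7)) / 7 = -0.05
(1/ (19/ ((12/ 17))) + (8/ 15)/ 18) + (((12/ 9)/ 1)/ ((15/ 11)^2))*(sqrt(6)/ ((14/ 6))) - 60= -2613388/ 43605 + 484*sqrt(6)/ 1575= -59.18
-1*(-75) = 75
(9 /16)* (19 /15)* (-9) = -513 /80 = -6.41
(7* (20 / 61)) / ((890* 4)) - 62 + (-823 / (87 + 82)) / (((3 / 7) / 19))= -1529812645 / 5505006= -277.89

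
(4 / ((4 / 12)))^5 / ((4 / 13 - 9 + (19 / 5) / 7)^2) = 39748800 / 10609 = 3746.71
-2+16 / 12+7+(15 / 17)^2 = 6166 / 867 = 7.11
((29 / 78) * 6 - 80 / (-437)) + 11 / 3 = 103630 / 17043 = 6.08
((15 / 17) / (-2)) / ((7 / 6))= -45 / 119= -0.38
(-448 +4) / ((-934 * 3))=74 / 467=0.16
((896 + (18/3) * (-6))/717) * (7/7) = 860/717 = 1.20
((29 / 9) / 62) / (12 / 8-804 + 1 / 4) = -58 / 895311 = -0.00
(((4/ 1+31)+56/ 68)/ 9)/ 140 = 29/ 1020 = 0.03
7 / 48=0.15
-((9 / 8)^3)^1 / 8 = -729 / 4096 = -0.18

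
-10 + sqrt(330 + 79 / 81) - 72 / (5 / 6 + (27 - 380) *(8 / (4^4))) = -2878 / 979 + sqrt(26809) / 9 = 15.25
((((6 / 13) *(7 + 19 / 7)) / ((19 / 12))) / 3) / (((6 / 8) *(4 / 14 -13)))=-2176 / 21983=-0.10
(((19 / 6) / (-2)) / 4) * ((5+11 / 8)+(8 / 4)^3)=-2185 / 384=-5.69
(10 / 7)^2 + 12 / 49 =16 / 7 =2.29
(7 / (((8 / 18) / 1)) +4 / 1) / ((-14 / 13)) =-1027 / 56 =-18.34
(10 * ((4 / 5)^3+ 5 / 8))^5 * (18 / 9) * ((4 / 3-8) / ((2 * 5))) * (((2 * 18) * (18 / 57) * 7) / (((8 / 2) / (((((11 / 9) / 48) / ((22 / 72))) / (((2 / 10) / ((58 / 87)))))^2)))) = -1477943575522911 / 3800000000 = -388932.52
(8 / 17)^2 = 64 / 289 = 0.22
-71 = -71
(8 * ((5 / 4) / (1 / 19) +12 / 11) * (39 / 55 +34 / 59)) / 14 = 4558903 / 249865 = 18.25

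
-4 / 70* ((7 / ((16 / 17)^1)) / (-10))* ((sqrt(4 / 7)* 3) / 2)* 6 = 153* sqrt(7) / 1400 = 0.29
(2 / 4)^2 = 1 / 4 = 0.25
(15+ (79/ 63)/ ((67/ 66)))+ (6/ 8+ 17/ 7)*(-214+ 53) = -495.51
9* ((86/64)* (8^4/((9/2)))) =11008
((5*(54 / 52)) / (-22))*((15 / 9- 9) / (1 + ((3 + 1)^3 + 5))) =9 / 364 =0.02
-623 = -623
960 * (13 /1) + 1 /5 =62401 /5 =12480.20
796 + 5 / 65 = 796.08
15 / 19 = 0.79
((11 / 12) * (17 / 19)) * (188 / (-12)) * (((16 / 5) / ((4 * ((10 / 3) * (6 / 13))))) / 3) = -114257 / 51300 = -2.23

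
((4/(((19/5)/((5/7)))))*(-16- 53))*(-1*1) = 6900/133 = 51.88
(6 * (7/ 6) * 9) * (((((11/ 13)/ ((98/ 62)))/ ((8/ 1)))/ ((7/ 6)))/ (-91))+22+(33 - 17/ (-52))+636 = 40071846/ 57967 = 691.29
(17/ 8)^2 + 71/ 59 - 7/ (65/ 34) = 504987/ 245440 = 2.06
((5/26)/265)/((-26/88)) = -22/8957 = -0.00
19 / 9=2.11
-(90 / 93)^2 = -900 / 961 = -0.94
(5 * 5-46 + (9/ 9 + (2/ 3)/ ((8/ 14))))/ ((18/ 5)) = -565/ 108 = -5.23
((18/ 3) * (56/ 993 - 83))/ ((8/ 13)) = -1070719/ 1324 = -808.70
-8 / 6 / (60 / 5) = -1 / 9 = -0.11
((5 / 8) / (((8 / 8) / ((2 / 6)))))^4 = 625 / 331776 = 0.00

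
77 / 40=1.92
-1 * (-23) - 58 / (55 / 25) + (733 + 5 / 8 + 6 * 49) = 1024.26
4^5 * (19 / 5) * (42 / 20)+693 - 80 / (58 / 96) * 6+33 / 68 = 397876761 / 49300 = 8070.52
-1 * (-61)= 61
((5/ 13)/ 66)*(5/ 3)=25/ 2574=0.01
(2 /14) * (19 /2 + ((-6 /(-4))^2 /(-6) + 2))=89 /56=1.59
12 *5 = 60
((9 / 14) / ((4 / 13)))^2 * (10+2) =41067 / 784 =52.38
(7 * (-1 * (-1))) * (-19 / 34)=-133 / 34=-3.91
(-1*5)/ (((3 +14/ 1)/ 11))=-55/ 17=-3.24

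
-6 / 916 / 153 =-1 / 23358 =-0.00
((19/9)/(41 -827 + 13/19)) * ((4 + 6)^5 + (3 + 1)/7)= -252701444/940023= -268.82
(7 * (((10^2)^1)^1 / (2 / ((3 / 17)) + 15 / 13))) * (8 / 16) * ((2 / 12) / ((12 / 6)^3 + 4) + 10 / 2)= 821275 / 5844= 140.53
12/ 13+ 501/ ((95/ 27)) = 176991/ 1235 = 143.31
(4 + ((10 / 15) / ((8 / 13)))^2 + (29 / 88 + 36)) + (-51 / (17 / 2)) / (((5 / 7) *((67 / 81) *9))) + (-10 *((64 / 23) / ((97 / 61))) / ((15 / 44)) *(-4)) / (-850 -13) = 40.14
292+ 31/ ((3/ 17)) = 1403/ 3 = 467.67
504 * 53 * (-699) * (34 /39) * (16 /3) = -1128599808 /13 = -86815369.85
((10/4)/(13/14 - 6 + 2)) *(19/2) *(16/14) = -380/43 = -8.84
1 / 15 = 0.07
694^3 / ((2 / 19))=3175426148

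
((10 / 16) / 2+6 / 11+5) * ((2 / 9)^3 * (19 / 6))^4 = 2149775216 / 251644717004571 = 0.00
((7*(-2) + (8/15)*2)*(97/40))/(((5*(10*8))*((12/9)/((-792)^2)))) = -92217609/2500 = -36887.04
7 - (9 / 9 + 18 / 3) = 0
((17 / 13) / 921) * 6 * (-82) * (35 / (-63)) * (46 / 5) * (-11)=-1410728 / 35919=-39.28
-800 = -800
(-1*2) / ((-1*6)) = 1 / 3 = 0.33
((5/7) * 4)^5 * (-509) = -1628800000/16807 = -96912.00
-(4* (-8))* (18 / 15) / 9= 64 / 15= 4.27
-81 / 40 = -2.02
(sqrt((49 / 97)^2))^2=2401 / 9409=0.26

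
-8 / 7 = -1.14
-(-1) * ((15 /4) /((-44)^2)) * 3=45 /7744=0.01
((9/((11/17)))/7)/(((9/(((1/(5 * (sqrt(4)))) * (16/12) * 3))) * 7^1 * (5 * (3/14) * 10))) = 34/28875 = 0.00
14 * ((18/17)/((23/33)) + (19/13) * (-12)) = -224.27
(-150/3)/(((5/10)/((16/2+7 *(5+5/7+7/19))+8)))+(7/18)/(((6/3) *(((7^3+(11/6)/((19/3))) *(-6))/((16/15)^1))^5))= -69826562049564110225295135232064548/11920077977913010730269248046875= -5857.89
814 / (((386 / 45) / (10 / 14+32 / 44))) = 184815 / 1351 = 136.80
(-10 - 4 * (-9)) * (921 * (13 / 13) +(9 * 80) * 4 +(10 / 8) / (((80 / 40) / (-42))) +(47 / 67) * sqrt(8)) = 2444 * sqrt(2) / 67 +196287 / 2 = 98195.09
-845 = -845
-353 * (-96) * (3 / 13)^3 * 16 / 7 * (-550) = -8051788800 / 15379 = -523557.37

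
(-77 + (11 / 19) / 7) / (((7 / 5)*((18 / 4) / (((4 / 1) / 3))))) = -136400 / 8379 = -16.28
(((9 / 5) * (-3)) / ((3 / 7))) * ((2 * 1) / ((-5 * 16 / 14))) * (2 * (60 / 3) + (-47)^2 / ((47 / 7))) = 162729 / 100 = 1627.29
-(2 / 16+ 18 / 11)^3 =-3723875 / 681472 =-5.46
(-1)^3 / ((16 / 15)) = -15 / 16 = -0.94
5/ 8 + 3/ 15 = 33/ 40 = 0.82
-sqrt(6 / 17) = -sqrt(102) / 17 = -0.59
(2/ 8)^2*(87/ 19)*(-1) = -87/ 304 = -0.29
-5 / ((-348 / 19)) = 95 / 348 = 0.27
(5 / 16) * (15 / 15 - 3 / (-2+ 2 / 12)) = 0.82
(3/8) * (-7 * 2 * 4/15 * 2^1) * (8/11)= -112/55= -2.04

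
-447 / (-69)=149 / 23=6.48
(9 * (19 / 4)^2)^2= 10556001 / 256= 41234.38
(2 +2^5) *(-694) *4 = -94384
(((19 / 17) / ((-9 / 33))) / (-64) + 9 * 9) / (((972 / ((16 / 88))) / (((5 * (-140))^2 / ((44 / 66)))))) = 8103160625 / 727056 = 11145.17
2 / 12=1 / 6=0.17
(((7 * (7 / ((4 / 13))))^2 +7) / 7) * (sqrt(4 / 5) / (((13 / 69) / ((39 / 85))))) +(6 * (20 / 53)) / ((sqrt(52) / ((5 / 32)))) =75 * sqrt(13) / 5512 +12002481 * sqrt(5) / 3400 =7893.69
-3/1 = -3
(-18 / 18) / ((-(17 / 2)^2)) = 4 / 289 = 0.01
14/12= 7/6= 1.17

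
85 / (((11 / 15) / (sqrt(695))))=1275 * sqrt(695) / 11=3055.69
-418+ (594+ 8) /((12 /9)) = 33.50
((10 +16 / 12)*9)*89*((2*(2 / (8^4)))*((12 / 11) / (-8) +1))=86241 / 11264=7.66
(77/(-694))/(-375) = 77/260250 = 0.00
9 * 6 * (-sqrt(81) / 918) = -9 / 17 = -0.53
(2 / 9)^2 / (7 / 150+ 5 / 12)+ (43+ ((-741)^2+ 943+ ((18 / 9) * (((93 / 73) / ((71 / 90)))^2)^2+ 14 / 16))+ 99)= 11920614580325023368223055 / 21666730766583704904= 550180.58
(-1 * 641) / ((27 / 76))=-48716 / 27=-1804.30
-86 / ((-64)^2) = -43 / 2048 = -0.02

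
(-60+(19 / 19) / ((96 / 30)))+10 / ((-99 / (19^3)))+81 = -1063681 / 1584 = -671.52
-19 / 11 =-1.73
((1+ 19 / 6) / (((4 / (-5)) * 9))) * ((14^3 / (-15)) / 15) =1715 / 243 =7.06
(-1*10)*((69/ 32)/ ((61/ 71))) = -24495/ 976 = -25.10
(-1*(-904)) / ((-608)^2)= 113 / 46208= 0.00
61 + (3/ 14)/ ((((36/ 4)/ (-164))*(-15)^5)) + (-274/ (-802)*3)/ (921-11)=10142177360557/ 166262118750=61.00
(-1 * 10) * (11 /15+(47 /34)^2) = -45851 /1734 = -26.44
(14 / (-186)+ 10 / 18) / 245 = 134 / 68355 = 0.00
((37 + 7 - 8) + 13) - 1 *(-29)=78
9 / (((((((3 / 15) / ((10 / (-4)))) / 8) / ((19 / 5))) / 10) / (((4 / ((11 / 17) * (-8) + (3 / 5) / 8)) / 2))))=46512000 / 3469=13407.90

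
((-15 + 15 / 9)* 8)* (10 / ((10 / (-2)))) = 640 / 3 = 213.33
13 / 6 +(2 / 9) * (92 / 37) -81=-52135 / 666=-78.28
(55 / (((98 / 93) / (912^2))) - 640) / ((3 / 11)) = 23398693120 / 147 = 159174783.13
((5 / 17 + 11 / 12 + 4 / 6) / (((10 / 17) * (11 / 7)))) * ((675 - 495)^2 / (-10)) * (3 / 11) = -217161 / 121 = -1794.72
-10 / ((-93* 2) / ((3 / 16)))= 5 / 496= 0.01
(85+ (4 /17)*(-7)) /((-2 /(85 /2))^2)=37639.06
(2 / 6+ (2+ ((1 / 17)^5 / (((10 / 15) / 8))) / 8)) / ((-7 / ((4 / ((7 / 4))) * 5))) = -3.81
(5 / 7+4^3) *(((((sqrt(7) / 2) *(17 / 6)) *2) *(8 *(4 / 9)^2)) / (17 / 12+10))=657152 *sqrt(7) / 25893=67.15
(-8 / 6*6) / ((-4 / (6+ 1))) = 14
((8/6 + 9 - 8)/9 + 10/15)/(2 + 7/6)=50/171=0.29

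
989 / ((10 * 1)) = 989 / 10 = 98.90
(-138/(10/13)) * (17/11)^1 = -15249/55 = -277.25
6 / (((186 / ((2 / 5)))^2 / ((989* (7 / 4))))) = 6923 / 144150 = 0.05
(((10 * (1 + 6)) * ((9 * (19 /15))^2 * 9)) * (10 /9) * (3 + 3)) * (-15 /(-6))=1364580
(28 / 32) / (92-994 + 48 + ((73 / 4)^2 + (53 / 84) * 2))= -294 / 174611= -0.00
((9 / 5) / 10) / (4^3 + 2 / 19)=57 / 20300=0.00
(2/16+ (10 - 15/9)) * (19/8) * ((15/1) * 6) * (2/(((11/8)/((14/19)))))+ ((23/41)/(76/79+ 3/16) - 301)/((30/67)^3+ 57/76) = 348650246369561/220681804189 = 1579.88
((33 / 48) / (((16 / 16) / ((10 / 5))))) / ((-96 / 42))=-77 / 128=-0.60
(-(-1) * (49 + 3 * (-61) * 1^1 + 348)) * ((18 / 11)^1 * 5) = 1750.91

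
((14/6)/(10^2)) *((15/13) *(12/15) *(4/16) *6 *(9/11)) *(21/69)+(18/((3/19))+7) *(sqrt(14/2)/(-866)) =-0.36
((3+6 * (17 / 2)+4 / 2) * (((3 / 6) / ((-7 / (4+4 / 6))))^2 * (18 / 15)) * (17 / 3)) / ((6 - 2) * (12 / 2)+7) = 1904 / 1395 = 1.36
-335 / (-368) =335 / 368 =0.91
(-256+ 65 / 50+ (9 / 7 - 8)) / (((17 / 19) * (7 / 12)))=-2086086 / 4165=-500.86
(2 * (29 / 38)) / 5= 29 / 95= 0.31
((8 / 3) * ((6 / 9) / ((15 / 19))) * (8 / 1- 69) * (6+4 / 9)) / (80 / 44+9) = -11831072 / 144585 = -81.83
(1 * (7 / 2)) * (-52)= -182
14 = 14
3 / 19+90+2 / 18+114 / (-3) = 8938 / 171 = 52.27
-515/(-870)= 103/174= 0.59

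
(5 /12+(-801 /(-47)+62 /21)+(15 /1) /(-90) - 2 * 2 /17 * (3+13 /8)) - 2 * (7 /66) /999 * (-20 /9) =127162224701 /6637839516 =19.16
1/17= 0.06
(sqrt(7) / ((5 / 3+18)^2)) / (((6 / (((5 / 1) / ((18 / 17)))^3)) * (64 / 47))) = 0.09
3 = 3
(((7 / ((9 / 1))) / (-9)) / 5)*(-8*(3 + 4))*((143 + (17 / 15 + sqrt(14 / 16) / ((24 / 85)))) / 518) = 119*sqrt(14) / 71928 + 60536 / 224775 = 0.28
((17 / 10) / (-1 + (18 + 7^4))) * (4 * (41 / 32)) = 697 / 193440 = 0.00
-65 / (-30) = 13 / 6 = 2.17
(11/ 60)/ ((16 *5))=11/ 4800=0.00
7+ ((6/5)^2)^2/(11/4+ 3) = 7.36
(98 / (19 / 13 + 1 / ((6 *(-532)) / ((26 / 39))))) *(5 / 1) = 30499560 / 90959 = 335.31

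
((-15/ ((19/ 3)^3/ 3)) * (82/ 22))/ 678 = -16605/ 17051474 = -0.00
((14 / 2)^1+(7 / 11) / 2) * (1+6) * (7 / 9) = 7889 / 198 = 39.84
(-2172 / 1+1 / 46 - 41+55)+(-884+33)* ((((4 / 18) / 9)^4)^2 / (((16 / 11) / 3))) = -61314585028925456545 / 28412976229061562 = -2157.98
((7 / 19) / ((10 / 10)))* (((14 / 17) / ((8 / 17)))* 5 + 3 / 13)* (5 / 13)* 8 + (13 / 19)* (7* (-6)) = -18.56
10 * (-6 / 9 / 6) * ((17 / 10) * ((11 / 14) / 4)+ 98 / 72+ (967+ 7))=-4917503 / 4536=-1084.11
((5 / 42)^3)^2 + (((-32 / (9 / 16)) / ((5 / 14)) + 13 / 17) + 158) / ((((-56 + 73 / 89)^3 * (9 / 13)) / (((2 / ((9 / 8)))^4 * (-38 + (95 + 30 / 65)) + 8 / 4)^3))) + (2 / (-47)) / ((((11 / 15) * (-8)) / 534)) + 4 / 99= 864.98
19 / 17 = 1.12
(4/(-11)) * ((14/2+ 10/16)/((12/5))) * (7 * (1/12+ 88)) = -2256695/3168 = -712.34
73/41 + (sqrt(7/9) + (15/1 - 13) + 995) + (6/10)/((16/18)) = sqrt(7)/3 + 1639107/1640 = 1000.34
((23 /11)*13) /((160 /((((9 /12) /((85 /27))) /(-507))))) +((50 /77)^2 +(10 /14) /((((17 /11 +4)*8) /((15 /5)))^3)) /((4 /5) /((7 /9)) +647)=7045574983536527 /12334948973957209600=0.00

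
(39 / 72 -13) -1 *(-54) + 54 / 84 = 7087 / 168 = 42.18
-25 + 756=731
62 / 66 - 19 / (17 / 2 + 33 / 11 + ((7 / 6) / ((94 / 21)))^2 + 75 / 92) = -197637083 / 332191563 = -0.59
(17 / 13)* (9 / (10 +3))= 153 / 169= 0.91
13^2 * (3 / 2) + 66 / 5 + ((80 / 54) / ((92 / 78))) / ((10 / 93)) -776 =-343357 / 690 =-497.62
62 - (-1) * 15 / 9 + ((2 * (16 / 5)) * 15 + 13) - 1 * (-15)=187.67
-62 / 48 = -1.29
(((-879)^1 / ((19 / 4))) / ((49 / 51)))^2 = 32154227856 / 866761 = 37096.99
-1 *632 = -632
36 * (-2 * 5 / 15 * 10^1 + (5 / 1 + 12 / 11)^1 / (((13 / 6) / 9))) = 95928 / 143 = 670.83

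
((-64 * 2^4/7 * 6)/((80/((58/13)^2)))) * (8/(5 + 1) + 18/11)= -6028288/9295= -648.55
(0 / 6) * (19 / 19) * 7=0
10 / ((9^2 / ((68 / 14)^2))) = 11560 / 3969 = 2.91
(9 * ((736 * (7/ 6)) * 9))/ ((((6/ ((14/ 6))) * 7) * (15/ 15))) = 3864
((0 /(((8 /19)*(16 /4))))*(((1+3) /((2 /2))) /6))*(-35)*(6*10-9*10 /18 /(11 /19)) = 0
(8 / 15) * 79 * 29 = 18328 / 15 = 1221.87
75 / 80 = 15 / 16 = 0.94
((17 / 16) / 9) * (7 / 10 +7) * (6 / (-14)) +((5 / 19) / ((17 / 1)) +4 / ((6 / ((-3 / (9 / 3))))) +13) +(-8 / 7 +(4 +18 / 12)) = 5902611 / 361760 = 16.32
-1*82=-82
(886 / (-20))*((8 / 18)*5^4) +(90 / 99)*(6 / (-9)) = -1218310 / 99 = -12306.16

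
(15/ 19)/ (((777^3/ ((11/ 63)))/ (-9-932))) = -51755/ 187169875767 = -0.00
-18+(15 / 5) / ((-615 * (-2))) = -7379 / 410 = -18.00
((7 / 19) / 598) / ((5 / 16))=56 / 28405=0.00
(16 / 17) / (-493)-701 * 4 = -23500340 / 8381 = -2804.00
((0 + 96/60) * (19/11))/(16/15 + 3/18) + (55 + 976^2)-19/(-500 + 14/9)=1739319745891/1825802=952633.28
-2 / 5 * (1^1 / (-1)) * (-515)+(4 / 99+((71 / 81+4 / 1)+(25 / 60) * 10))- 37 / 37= -352687 / 1782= -197.92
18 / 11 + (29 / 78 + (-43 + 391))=300307 / 858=350.01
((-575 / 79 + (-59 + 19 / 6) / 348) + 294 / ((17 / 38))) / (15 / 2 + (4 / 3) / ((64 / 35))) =3643967278 / 46152195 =78.96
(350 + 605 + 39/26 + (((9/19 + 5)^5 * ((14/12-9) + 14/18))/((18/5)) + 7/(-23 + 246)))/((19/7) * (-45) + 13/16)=43448017389510328/607778573284593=71.49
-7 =-7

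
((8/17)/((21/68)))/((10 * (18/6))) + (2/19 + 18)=108664/5985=18.16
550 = 550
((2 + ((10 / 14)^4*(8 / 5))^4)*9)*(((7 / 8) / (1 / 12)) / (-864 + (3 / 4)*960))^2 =33732930569601 / 347250213298688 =0.10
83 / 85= 0.98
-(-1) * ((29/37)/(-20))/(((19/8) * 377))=-2/45695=-0.00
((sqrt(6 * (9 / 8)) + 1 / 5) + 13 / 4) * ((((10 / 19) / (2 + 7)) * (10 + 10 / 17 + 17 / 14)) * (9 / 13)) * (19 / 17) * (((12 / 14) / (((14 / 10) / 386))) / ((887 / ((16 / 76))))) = 975846600 * sqrt(3) / 21717635303 + 2244447180 / 21717635303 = 0.18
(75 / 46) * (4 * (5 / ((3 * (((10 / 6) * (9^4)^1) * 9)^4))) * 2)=4 / 17260883059154898915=0.00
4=4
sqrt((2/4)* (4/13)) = sqrt(26)/13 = 0.39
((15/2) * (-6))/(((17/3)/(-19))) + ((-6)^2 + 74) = 4435/17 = 260.88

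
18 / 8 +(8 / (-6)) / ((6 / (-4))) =113 / 36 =3.14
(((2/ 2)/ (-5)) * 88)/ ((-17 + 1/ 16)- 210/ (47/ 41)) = 66176/ 752485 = 0.09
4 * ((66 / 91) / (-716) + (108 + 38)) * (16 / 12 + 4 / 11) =76101680 / 76791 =991.02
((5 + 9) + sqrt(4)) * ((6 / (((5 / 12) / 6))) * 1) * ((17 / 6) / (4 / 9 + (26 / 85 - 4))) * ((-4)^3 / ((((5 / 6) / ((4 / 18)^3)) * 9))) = 18939904 / 167805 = 112.87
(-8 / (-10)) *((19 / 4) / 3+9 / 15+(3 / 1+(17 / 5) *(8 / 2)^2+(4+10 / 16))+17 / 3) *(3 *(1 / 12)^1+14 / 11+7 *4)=726141 / 440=1650.32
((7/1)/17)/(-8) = -7/136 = -0.05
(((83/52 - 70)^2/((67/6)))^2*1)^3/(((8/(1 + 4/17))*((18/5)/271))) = 9454748720323980087941152770810005618405162574855/150271931943683625119129431703552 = 62917596107483804.87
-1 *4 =-4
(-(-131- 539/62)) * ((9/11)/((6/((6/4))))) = 77949/2728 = 28.57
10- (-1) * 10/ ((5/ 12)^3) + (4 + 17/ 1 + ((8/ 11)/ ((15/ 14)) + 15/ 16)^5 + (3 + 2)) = 23758871656962242107/ 128238855782400000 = 185.27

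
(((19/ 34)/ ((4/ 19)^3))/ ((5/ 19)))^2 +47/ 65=79704974070773/ 1538867200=51794.58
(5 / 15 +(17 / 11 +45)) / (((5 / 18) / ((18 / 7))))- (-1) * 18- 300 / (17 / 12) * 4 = -369414 / 935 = -395.10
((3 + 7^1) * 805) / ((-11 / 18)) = -144900 / 11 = -13172.73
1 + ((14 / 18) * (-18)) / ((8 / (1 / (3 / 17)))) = -107 / 12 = -8.92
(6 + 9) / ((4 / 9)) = 135 / 4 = 33.75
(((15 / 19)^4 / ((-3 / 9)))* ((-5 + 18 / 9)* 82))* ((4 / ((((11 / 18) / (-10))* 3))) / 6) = -1494450000 / 1433531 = -1042.50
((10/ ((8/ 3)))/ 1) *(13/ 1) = 195/ 4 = 48.75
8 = 8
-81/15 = -27/5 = -5.40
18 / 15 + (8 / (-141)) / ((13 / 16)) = 10358 / 9165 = 1.13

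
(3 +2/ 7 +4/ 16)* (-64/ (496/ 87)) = -8613/ 217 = -39.69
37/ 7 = 5.29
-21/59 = -0.36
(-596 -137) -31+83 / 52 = -39645 / 52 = -762.40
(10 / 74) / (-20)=-1 / 148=-0.01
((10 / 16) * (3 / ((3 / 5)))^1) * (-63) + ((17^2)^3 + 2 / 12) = 579296935 / 24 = 24137372.29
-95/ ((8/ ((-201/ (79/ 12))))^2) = -34542855/ 24964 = -1383.71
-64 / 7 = -9.14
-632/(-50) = 316/25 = 12.64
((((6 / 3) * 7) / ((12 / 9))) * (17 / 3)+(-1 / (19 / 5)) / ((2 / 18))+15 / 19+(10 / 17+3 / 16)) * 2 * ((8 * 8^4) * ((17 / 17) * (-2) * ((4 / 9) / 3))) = -1139778.58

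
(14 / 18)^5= 16807 / 59049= 0.28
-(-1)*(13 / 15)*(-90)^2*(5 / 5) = 7020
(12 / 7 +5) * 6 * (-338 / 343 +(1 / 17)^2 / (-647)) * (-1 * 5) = 89112841770 / 448946183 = 198.49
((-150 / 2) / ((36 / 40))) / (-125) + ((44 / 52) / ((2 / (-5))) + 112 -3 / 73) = 629245 / 5694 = 110.51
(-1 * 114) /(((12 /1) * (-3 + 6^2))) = -19 /66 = -0.29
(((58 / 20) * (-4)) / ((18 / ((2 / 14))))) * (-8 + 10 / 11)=754 / 1155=0.65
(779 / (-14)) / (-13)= 779 / 182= 4.28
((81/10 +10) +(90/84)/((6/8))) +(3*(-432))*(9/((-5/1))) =164663/70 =2352.33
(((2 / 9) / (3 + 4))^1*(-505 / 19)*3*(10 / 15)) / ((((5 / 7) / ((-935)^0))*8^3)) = -101 / 21888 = -0.00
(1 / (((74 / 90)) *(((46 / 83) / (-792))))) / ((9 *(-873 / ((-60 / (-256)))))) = 0.05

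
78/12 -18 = -11.50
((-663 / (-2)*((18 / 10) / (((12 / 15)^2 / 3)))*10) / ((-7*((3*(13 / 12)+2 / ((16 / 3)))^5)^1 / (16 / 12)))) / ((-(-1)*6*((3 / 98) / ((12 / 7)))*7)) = -1629388800 / 143578043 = -11.35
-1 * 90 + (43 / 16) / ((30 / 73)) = -40061 / 480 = -83.46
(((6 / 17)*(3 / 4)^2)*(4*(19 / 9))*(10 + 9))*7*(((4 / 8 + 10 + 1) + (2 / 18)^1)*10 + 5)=1377215 / 51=27004.22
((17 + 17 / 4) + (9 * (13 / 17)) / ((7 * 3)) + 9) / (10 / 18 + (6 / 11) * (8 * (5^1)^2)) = 288189 / 1033396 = 0.28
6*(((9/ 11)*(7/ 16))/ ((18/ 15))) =315/ 176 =1.79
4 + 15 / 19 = 91 / 19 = 4.79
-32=-32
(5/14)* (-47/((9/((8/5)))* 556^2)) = -47/4868892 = -0.00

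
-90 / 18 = -5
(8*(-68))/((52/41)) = -5576/13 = -428.92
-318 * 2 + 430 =-206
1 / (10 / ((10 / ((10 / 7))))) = 7 / 10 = 0.70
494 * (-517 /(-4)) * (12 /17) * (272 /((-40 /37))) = -56698356 /5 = -11339671.20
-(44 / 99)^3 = -64 / 729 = -0.09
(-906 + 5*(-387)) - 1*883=-3724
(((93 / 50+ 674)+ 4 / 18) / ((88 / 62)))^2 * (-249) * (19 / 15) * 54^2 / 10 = -1262471696384966937 / 60500000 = -20867300766.69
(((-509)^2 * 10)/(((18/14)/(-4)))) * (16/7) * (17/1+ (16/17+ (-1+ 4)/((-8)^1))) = -49515560720/153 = -323631115.82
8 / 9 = 0.89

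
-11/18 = -0.61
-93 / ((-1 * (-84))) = -31 / 28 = -1.11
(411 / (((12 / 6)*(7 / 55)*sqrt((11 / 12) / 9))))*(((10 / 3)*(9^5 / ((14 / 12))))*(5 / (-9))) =-4044856500*sqrt(33) / 49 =-474202684.91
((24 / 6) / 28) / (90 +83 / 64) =64 / 40901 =0.00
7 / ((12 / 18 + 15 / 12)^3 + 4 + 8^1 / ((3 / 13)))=12096 / 78983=0.15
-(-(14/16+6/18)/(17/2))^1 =29/204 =0.14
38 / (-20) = -19 / 10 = -1.90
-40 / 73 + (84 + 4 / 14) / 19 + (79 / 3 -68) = -1100375 / 29127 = -37.78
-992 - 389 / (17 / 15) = -22699 / 17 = -1335.24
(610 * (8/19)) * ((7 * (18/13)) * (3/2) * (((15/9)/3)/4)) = 128100/247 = 518.62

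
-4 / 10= -2 / 5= -0.40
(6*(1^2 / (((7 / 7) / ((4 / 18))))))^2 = 16 / 9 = 1.78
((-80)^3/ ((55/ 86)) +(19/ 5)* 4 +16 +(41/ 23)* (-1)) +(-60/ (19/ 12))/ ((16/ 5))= -800564.24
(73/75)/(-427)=-73/32025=-0.00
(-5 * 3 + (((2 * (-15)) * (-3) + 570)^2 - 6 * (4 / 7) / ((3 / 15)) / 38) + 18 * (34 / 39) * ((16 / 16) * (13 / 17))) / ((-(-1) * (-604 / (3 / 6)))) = -57934341 / 160664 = -360.59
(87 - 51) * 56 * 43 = 86688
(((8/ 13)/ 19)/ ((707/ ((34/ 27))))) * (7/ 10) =136/ 3367845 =0.00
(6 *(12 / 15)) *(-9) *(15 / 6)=-108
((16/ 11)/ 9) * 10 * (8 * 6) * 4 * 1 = 10240/ 33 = 310.30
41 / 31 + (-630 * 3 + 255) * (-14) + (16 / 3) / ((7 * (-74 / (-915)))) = 183870069 / 8029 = 22900.74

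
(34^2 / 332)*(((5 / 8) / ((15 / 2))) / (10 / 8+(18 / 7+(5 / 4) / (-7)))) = 119 / 1494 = 0.08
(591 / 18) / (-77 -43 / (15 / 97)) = -985 / 10652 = -0.09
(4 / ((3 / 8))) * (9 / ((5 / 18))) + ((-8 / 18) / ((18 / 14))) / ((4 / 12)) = 46516 / 135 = 344.56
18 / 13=1.38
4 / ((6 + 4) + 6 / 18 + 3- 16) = -3 / 2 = -1.50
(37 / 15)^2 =1369 / 225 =6.08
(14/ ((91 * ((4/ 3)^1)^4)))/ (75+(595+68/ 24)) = 243/ 3358784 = 0.00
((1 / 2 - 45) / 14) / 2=-89 / 56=-1.59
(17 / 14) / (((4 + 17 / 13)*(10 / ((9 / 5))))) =663 / 16100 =0.04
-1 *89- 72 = -161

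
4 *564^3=717624576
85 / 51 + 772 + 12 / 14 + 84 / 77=179167 / 231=775.61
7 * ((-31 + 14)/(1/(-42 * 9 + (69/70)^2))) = 31406463/700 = 44866.38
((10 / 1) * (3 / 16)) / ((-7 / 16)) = -30 / 7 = -4.29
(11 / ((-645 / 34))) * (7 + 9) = -5984 / 645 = -9.28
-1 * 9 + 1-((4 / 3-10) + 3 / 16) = 23 / 48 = 0.48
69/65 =1.06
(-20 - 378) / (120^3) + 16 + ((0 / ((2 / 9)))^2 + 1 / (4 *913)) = 12621346313 / 788832000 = 16.00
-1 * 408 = -408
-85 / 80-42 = -689 / 16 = -43.06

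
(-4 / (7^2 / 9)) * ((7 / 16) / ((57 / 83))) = -249 / 532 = -0.47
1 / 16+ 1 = 17 / 16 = 1.06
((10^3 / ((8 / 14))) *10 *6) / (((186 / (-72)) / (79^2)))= -7863660000 / 31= -253666451.61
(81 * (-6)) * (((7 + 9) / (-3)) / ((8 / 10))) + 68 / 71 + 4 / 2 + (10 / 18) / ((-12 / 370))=12367825 / 3834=3225.83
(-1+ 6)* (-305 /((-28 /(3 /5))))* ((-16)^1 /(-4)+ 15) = 17385 /28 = 620.89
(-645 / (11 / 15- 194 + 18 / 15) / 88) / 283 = 225 / 1668568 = 0.00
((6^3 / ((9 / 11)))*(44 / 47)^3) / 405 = 7496192 / 14016105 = 0.53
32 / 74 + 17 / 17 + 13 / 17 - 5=-1763 / 629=-2.80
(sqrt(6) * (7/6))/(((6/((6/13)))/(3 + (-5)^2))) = 6.16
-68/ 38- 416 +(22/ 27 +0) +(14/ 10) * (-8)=-1098268/ 2565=-428.17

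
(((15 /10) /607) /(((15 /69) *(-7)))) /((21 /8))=-92 /148715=-0.00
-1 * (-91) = 91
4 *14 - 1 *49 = 7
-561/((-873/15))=935/97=9.64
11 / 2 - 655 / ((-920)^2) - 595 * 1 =-99790691 / 169280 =-589.50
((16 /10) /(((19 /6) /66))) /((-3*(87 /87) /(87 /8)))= -120.88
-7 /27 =-0.26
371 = 371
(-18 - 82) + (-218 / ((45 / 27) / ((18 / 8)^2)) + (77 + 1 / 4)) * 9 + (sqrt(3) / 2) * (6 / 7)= -214573 / 40 + 3 * sqrt(3) / 7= -5363.58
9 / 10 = 0.90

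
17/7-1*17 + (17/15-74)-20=-107.44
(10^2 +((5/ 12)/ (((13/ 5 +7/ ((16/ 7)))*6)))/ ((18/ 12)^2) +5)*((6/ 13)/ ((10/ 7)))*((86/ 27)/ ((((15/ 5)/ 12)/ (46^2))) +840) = 4048763434184/ 4293081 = 943090.39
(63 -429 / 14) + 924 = 13389 / 14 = 956.36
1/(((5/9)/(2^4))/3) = 432/5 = 86.40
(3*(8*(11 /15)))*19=1672 /5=334.40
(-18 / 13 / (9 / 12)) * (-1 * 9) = 16.62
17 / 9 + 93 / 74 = 2095 / 666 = 3.15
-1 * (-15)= 15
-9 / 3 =-3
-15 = -15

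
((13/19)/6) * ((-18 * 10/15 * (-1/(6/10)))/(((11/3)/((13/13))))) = 130/209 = 0.62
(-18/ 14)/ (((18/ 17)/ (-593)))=10081/ 14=720.07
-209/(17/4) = -836/17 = -49.18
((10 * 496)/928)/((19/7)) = 1085/551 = 1.97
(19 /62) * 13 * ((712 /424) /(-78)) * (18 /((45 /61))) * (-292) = 15060046 /24645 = 611.08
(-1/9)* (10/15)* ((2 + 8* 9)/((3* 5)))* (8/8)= -148/405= -0.37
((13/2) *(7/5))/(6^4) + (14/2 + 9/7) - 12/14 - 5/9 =624157/90720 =6.88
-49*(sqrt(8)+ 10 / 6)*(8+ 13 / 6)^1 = -2989*sqrt(2) / 3 - 14945 / 18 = -2239.31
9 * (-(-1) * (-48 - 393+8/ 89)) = -353169/ 89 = -3968.19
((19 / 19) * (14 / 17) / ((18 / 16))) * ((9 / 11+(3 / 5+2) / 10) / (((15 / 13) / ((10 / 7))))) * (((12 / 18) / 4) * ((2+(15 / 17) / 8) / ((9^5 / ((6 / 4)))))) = 2212483 / 253417640850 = 0.00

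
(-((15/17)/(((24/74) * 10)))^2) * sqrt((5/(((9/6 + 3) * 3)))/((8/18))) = -1369 * sqrt(30)/110976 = -0.07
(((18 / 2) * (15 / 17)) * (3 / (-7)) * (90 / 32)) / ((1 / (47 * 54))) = -23127525 / 952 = -24293.62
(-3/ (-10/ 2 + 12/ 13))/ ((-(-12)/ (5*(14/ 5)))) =91/ 106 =0.86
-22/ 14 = -11/ 7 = -1.57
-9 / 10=-0.90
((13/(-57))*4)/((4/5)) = -65/57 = -1.14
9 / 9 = 1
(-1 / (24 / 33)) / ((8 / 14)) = -77 / 32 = -2.41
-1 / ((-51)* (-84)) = -1 / 4284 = -0.00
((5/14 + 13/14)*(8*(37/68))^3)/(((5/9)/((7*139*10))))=9124834032/4913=1857283.54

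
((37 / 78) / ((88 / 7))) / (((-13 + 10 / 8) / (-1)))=259 / 80652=0.00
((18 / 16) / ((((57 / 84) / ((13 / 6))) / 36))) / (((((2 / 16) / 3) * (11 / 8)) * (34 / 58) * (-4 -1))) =-13680576 / 17765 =-770.09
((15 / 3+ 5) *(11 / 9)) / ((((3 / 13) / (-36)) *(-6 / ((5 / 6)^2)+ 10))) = -71500 / 51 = -1401.96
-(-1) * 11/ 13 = 11/ 13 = 0.85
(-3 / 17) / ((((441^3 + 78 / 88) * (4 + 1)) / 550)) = -4840 / 21384353057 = -0.00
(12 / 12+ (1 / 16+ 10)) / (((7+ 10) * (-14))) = -177 / 3808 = -0.05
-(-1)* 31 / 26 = 31 / 26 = 1.19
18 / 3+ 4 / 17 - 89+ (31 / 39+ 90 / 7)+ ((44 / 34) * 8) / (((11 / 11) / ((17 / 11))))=-246496 / 4641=-53.11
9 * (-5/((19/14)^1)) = -630/19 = -33.16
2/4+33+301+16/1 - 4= 693/2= 346.50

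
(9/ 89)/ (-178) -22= -22.00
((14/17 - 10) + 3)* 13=-1365/17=-80.29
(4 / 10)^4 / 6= 8 / 1875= 0.00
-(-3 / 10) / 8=3 / 80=0.04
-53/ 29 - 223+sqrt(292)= -6520/ 29+2 * sqrt(73)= -207.74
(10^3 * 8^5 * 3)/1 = 98304000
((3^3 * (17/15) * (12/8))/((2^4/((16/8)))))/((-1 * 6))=-153/160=-0.96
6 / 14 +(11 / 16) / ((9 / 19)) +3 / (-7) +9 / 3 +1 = 785 / 144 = 5.45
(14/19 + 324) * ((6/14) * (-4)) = -74040/133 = -556.69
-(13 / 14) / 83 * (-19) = 0.21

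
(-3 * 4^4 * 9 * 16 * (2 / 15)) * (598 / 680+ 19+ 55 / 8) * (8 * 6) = -8048001024 / 425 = -18936473.00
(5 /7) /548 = 5 /3836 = 0.00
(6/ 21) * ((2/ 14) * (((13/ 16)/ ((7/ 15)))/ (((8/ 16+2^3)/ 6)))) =585/ 11662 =0.05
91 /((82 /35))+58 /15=52531 /1230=42.71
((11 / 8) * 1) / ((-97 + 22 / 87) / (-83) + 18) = 79431 / 1107160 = 0.07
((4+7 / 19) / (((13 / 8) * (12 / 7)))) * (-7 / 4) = -4067 / 1482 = -2.74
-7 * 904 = -6328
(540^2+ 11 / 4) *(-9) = -10497699 / 4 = -2624424.75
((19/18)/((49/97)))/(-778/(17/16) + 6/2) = -31331/10934154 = -0.00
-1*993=-993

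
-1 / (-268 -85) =1 / 353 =0.00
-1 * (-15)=15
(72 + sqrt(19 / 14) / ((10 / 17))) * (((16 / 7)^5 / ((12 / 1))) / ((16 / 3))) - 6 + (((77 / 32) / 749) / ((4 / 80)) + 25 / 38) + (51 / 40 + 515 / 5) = 69632 * sqrt(266) / 588245 + 28904106862 / 170843155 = 171.12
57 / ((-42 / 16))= -152 / 7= -21.71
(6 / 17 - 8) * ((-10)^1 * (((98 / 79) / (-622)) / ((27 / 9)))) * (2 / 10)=-12740 / 1253019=-0.01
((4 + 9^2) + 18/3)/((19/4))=364/19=19.16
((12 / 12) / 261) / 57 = 1 / 14877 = 0.00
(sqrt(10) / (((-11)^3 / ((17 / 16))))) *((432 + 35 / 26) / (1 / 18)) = -1723851 *sqrt(10) / 276848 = -19.69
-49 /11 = -4.45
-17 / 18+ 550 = 9883 / 18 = 549.06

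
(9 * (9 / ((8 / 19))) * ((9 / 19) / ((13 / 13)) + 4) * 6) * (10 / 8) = 103275 / 16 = 6454.69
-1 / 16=-0.06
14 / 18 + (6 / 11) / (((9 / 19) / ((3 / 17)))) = 1651 / 1683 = 0.98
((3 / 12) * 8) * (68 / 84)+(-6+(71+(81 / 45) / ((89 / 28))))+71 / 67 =42729244 / 626115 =68.25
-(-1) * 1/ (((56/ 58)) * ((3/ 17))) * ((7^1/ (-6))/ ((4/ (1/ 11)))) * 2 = -493/ 1584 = -0.31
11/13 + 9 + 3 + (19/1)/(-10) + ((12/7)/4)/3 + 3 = 12821/910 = 14.09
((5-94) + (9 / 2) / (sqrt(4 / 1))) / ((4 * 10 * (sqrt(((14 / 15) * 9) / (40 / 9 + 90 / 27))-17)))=1041 * sqrt(3) / 230336 + 29495 / 230336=0.14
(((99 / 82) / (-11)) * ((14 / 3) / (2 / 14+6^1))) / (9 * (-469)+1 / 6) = 882 / 44647975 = 0.00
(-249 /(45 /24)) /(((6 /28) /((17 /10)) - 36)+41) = -39508 /1525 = -25.91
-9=-9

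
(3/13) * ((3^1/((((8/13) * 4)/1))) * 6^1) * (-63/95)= -1701/1520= -1.12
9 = 9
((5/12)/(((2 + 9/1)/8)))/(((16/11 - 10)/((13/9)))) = -65/1269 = -0.05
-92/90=-46/45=-1.02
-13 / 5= -2.60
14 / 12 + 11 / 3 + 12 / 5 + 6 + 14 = 817 / 30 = 27.23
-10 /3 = -3.33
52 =52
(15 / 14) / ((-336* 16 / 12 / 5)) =-75 / 6272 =-0.01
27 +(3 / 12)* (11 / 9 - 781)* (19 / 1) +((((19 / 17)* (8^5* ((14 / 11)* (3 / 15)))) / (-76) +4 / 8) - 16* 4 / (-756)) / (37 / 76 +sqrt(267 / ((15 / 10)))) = -1334195607142177 / 362887433370 - 124603998952* sqrt(178) / 181443716685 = -3685.77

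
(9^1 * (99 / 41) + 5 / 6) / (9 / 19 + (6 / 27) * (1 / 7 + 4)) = 2214849 / 136858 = 16.18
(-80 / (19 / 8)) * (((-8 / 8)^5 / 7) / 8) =80 / 133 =0.60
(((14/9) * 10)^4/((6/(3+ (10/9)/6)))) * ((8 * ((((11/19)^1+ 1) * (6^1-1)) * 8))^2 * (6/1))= 338306662400000000/7105563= 47611521057.52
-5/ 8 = -0.62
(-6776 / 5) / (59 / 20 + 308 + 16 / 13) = -352352 / 81167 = -4.34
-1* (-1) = 1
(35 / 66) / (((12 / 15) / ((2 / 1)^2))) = 175 / 66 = 2.65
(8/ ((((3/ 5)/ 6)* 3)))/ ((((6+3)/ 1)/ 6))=160/ 9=17.78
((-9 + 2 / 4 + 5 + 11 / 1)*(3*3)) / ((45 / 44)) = 66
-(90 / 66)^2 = -225 / 121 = -1.86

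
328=328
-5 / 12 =-0.42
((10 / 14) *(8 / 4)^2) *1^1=2.86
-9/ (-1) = 9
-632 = -632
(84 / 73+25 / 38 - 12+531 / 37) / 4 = 426967 / 410552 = 1.04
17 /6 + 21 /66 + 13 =533 /33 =16.15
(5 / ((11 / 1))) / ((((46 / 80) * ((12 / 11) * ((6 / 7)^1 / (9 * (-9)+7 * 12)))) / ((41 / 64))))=7175 / 4416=1.62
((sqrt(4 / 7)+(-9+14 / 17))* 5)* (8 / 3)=-98.94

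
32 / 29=1.10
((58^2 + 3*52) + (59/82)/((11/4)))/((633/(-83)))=-131773954/285483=-461.58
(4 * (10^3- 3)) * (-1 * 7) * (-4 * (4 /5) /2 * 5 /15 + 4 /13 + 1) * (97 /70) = -29206118 /975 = -29954.99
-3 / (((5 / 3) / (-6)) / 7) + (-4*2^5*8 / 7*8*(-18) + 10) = 740276 / 35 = 21150.74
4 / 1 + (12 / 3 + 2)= 10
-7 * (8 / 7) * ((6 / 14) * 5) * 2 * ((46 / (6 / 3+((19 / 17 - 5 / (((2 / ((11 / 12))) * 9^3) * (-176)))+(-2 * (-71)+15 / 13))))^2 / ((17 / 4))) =-457340884930139258880 / 573217695278649694567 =-0.80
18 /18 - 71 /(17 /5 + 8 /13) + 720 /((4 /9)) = 418466 /261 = 1603.32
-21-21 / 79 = -1680 / 79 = -21.27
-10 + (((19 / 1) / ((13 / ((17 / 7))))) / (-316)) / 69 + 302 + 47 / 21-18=548101361 / 1984164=276.24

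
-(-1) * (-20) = -20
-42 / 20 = -21 / 10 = -2.10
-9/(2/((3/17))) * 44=-594/17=-34.94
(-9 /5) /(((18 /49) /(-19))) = 931 /10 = 93.10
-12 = -12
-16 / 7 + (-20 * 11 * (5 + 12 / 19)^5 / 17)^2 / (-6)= -33323544077535387691196072 / 37209441118594269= -895566906.56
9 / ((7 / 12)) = 108 / 7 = 15.43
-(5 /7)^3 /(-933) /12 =125 /3840228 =0.00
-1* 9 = -9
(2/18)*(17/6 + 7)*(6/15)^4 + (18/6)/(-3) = -16403/16875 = -0.97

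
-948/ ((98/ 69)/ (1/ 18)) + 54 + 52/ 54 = 23657/ 1323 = 17.88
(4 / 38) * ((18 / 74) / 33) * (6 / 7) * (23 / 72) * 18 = 207 / 54131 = 0.00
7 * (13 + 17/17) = 98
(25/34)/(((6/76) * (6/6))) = 475/51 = 9.31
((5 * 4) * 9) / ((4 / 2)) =90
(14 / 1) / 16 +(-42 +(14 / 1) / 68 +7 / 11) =-60263 / 1496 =-40.28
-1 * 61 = -61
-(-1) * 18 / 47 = 18 / 47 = 0.38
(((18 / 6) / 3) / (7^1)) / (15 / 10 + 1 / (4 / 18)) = 1 / 42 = 0.02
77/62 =1.24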